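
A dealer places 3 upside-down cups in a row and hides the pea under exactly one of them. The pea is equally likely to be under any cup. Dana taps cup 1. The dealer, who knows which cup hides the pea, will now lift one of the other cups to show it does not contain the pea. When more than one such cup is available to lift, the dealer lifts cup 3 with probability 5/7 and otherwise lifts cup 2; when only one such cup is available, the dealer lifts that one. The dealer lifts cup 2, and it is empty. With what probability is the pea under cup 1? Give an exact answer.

2/9

Apply Bayes' rule, conditioning on where the pea actually is.
If it is under cup 1 (prior 1/3): cup 3 is available but not opened, probability 2/7; weight (1/3)·(2/7) = 2/21.
If it is under cup 2 (prior 1/3): the dealer opened cup 2, so this case is ruled out; weight (1/3)·0 = 0.
If it is under cup 3 (prior 1/3): only cup 2 is available, probability 1; weight (1/3)·1 = 1/3.
The weights sum to 3/7.
So P(the pea under cup 1 | the dealer opened cup 2) = (2/21) / (3/7) = 2/9.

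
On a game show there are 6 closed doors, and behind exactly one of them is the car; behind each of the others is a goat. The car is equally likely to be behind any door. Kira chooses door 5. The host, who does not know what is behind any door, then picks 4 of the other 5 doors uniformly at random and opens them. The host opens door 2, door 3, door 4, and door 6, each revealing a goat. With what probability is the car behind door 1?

Because the host chose which doors to open without knowing where the car is, the choice is independent of the prize location. Learning that none of the 4 opened doors holds the car simply rules out those 4 locations and leaves the remaining 2 doors still equally likely by symmetry.
So P(the car behind door 1) = 1/2.

1/2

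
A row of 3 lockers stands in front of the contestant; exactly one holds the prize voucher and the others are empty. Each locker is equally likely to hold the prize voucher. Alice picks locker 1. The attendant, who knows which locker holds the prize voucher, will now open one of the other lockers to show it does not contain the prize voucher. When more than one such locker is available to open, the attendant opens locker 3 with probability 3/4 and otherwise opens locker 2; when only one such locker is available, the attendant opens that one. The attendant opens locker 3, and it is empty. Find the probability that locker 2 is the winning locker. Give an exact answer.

4/7

Apply Bayes' rule, conditioning on where the prize voucher actually is.
If it is in locker 1 (prior 1/3): locker 3 is available, opened with probability 3/4; weight (1/3)·(3/4) = 1/4.
If it is in locker 2 (prior 1/3): only locker 3 is available, probability 1; weight (1/3)·1 = 1/3.
If it is in locker 3 (prior 1/3): the attendant opened locker 3, so this case is ruled out; weight (1/3)·0 = 0.
The weights sum to 7/12.
So P(the prize voucher in locker 2 | the attendant opened locker 3) = (1/3) / (7/12) = 4/7.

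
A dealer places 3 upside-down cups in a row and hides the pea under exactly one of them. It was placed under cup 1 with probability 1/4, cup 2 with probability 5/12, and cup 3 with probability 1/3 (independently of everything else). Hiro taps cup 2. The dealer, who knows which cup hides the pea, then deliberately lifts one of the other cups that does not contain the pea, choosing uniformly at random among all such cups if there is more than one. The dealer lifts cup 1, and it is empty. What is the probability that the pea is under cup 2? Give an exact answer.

5/13

Consider each possible location of the pea in turn.
If it is under cup 1 (prior 1/4): the dealer opened cup 1, so this case is ruled out; weight (1/4)·0 = 0.
If it is under cup 2 (prior 5/12): the dealer has 2 equally likely choices, so probability 1/2; weight (5/12)·(1/2) = 5/24.
If it is under cup 3 (prior 1/3): the dealer has no choice, probability 1; weight (1/3)·1 = 1/3.
The weights sum to 13/24.
So P(the pea under cup 2 | the dealer opened cup 1) = (5/24) / (13/24) = 5/13.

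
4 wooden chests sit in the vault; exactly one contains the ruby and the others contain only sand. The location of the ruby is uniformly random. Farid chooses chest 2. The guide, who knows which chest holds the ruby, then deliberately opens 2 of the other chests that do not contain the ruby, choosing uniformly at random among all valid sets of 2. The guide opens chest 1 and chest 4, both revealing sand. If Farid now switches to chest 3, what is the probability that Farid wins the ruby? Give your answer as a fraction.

Consider each possible location of the ruby in turn.
If it is in either of chests 1 and 4 (prior 1/4 each): that chest was opened and seen not to hold the prize — ruled out; weight (1/4)·0 = 0 each.
If it is in chest 2 (prior 1/4): the guide has 3 equally likely choices, so probability 1/3; weight (1/4)·(1/3) = 1/12.
If it is in chest 3 (prior 1/4): the guide has no choice, probability 1; weight (1/4)·1 = 1/4.
The weights sum to 1/3.
So P(the ruby in chest 3 | the guide opened chest 1 and chest 4) = (1/4) / (1/3) = 3/4.

3/4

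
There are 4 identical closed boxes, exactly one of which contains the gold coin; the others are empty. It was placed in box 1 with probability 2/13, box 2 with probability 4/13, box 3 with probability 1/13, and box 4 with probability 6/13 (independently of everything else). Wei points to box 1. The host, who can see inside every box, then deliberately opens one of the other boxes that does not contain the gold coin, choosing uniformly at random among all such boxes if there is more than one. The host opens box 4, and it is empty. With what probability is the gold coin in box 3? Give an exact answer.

Condition on the true location of the gold coin.
If it is in box 1 (prior 2/13): the host has 3 equally likely choices, so probability 1/3; weight (2/13)·(1/3) = 2/39.
If it is in box 2 (prior 4/13): the host has 2 equally likely choices, so probability 1/2; weight (4/13)·(1/2) = 2/13.
If it is in box 3 (prior 1/13): the host has 2 equally likely choices, so probability 1/2; weight (1/13)·(1/2) = 1/26.
If it is in box 4 (prior 6/13): the host opened box 4, so this case is ruled out; weight (6/13)·0 = 0.
The weights sum to 19/78.
So P(the gold coin in box 3 | the host opened box 4) = (1/26) / (19/78) = 3/19.

3/19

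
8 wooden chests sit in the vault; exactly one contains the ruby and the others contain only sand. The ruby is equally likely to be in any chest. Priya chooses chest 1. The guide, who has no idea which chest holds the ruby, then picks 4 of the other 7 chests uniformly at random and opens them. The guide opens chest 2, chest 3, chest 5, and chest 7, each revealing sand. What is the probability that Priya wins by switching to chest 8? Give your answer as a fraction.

1/4

Apply Bayes' rule, conditioning on where the ruby actually is.
If it is in any of chests 1, 4, 6, and 8 (prior 1/8 each): the guide picks exactly this set with probability 1/35 regardless, and none is the prize; weight (1/8)·(1/35) = 1/280 each.
If it is in any of chests 2, 3, 5, and 7 (prior 1/8 each): that chest was opened and seen not to hold the prize — ruled out; weight (1/8)·0 = 0 each.
The weights sum to 1/70.
So P(the ruby in chest 8 | the guide opened chest 2, chest 3, chest 5, and chest 7) = (1/280) / (1/70) = 1/4.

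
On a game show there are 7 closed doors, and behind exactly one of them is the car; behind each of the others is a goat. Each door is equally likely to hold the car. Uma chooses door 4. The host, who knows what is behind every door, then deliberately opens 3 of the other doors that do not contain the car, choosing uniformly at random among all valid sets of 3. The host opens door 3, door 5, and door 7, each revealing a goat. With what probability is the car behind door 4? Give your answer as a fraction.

1/7

Apply Bayes' rule, conditioning on where the car actually is.
If it is behind any of doors 1, 2, and 6 (prior 1/7 each): the host has 10 equally likely choices, so probability 1/10; weight (1/7)·(1/10) = 1/70 each.
If it is behind any of doors 3, 5, and 7 (prior 1/7 each): that door was opened and seen not to hold the prize — ruled out; weight (1/7)·0 = 0 each.
If it is behind door 4 (prior 1/7): the host has 20 equally likely choices, so probability 1/20; weight (1/7)·(1/20) = 1/140.
The weights sum to 1/20.
So P(the car behind door 4 | the host opened door 3, door 5, and door 7) = (1/140) / (1/20) = 1/7.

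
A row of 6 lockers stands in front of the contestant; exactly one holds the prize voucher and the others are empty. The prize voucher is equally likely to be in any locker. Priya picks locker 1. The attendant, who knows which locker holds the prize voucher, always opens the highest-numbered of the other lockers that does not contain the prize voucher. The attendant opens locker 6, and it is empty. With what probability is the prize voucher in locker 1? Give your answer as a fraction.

Condition on the true location of the prize voucher.
If it is in any of lockers 1, 2, 3, 4, and 5 (prior 1/6 each): locker 6 is the highest-numbered option available, probability 1; weight (1/6)·1 = 1/6 each.
If it is in locker 6 (prior 1/6): the attendant opened locker 6, so this case is ruled out; weight (1/6)·0 = 0.
The weights sum to 5/6.
So P(the prize voucher in locker 1 | the attendant opened locker 6) = (1/6) / (5/6) = 1/5.

1/5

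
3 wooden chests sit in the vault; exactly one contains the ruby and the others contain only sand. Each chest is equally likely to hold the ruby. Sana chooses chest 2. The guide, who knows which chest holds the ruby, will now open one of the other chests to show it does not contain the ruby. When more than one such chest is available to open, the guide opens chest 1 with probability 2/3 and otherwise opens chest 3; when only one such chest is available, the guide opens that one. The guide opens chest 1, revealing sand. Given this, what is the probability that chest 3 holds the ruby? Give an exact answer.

3/5

Condition on the true location of the ruby.
If it is in chest 1 (prior 1/3): the guide opened chest 1, so this case is ruled out; weight (1/3)·0 = 0.
If it is in chest 2 (prior 1/3): chest 1 is available, opened with probability 2/3; weight (1/3)·(2/3) = 2/9.
If it is in chest 3 (prior 1/3): only chest 1 is available, probability 1; weight (1/3)·1 = 1/3.
The weights sum to 5/9.
So P(the ruby in chest 3 | the guide opened chest 1) = (1/3) / (5/9) = 3/5.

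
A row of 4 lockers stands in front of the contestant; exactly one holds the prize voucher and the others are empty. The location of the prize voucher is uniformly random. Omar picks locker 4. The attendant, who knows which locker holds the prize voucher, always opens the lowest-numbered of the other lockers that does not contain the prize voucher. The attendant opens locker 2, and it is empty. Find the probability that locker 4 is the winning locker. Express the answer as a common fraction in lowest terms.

Condition on the true location of the prize voucher.
If it is in locker 1 (prior 1/4): locker 2 is the lowest-numbered option available, probability 1; weight (1/4)·1 = 1/4.
If it is in locker 2 (prior 1/4): the attendant opened locker 2, so this case is ruled out; weight (1/4)·0 = 0.
If it is in either of lockers 3 and 4 (prior 1/4 each): the attendant would have opened locker 1 instead, probability 0; weight (1/4)·0 = 0 each.
The weights sum to 1/4.
So P(the prize voucher in locker 4 | the attendant opened locker 2) = 0 / (1/4) = 0.

0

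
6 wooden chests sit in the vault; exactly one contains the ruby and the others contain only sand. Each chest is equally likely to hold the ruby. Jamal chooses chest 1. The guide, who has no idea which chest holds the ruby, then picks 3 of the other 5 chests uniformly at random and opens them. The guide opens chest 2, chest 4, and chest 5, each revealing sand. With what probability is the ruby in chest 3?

1/3

Because the guide chose which chests to open without knowing where the ruby is, the choice is independent of the prize location. Learning that none of the 3 opened chests holds the ruby simply rules out those 3 locations and leaves the remaining 3 chests still equally likely by symmetry.
So P(the ruby in chest 3) = 1/3.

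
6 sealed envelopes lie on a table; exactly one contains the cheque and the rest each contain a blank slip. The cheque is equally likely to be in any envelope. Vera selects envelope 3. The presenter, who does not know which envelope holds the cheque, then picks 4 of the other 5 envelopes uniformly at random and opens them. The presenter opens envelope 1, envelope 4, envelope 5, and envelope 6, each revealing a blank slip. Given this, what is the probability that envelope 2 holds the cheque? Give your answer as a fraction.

1/2

Condition on the true location of the cheque.
If it is in any of envelopes 1, 4, 5, and 6 (prior 1/6 each): that envelope was opened and seen not to hold the prize — ruled out; weight (1/6)·0 = 0 each.
If it is in either of envelopes 2 and 3 (prior 1/6 each): the presenter picks exactly this set with probability 1/5 regardless, and none is the prize; weight (1/6)·(1/5) = 1/30 each.
The weights sum to 1/15.
So P(the cheque in envelope 2 | the presenter opened envelope 1, envelope 4, envelope 5, and envelope 6) = (1/30) / (1/15) = 1/2.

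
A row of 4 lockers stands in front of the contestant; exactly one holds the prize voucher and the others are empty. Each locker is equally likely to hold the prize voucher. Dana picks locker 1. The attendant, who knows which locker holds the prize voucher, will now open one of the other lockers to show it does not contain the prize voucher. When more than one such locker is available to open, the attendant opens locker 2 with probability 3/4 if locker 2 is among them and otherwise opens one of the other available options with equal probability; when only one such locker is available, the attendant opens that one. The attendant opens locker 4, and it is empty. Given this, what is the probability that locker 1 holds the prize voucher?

Consider each possible location of the prize voucher in turn.
If it is in locker 1 (prior 1/4): locker 2 is available but not opened; locker 4 gets probability (1 − 3/4)/2 = 1/8; weight (1/4)·(1/8) = 1/32.
If it is in locker 2 (prior 1/4): locker 2 holds the prize so is unavailable; the attendant chooses uniformly among the 2 others, probability 1/2; weight (1/4)·(1/2) = 1/8.
If it is in locker 3 (prior 1/4): locker 2 is available but not opened, probability 1/4; weight (1/4)·(1/4) = 1/16.
If it is in locker 4 (prior 1/4): the attendant opened locker 4, so this case is ruled out; weight (1/4)·0 = 0.
The weights sum to 7/32.
So P(the prize voucher in locker 1 | the attendant opened locker 4) = (1/32) / (7/32) = 1/7.

1/7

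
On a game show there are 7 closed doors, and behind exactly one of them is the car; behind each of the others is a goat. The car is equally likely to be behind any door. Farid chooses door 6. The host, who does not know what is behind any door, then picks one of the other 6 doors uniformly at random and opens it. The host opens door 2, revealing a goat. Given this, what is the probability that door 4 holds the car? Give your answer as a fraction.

Consider each possible location of the car in turn.
If it is behind any of doors 1, 3, 4, 5, 6, and 7 (prior 1/7 each): the host picks door 2 with probability 1/6 regardless, and it is not the prize; weight (1/7)·(1/6) = 1/42 each.
If it is behind door 2 (prior 1/7): the host opened door 2, so this case is ruled out; weight (1/7)·0 = 0.
The weights sum to 1/7.
So P(the car behind door 4 | the host opened door 2) = (1/42) / (1/7) = 1/6.

1/6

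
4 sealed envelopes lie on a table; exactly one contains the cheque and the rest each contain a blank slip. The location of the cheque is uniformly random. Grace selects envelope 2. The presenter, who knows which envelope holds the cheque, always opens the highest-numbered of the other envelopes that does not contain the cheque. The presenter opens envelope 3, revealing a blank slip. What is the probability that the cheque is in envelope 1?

0

Apply Bayes' rule, conditioning on where the cheque actually is.
If it is in either of envelopes 1 and 2 (prior 1/4 each): the presenter would have opened envelope 4 instead, probability 0; weight (1/4)·0 = 0 each.
If it is in envelope 3 (prior 1/4): the presenter opened envelope 3, so this case is ruled out; weight (1/4)·0 = 0.
If it is in envelope 4 (prior 1/4): envelope 3 is the highest-numbered option available, probability 1; weight (1/4)·1 = 1/4.
The weights sum to 1/4.
So P(the cheque in envelope 1 | the presenter opened envelope 3) = 0 / (1/4) = 0.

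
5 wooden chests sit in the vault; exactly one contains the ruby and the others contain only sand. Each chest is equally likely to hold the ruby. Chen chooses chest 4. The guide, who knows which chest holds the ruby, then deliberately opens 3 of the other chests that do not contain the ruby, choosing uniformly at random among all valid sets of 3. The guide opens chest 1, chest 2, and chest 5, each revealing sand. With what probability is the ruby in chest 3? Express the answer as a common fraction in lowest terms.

Consider each possible location of the ruby in turn.
If it is in any of chests 1, 2, and 5 (prior 1/5 each): that chest was opened and seen not to hold the prize — ruled out; weight (1/5)·0 = 0 each.
If it is in chest 3 (prior 1/5): the guide has no choice, probability 1; weight (1/5)·1 = 1/5.
If it is in chest 4 (prior 1/5): the guide has 4 equally likely choices, so probability 1/4; weight (1/5)·(1/4) = 1/20.
The weights sum to 1/4.
So P(the ruby in chest 3 | the guide opened chest 1, chest 2, and chest 5) = (1/5) / (1/4) = 4/5.

4/5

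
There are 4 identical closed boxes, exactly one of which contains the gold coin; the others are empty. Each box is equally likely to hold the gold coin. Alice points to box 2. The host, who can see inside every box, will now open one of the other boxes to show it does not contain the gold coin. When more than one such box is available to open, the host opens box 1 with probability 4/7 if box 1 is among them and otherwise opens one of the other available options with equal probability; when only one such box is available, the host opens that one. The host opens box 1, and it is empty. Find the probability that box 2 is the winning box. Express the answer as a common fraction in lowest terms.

1/3

Consider each possible location of the gold coin in turn.
If it is in box 1 (prior 1/4): the host opened box 1, so this case is ruled out; weight (1/4)·0 = 0.
If it is in any of boxes 2, 3, and 4 (prior 1/4 each): box 1 is available, opened with probability 4/7; weight (1/4)·(4/7) = 1/7 each.
The weights sum to 3/7.
So P(the gold coin in box 2 | the host opened box 1) = (1/7) / (3/7) = 1/3.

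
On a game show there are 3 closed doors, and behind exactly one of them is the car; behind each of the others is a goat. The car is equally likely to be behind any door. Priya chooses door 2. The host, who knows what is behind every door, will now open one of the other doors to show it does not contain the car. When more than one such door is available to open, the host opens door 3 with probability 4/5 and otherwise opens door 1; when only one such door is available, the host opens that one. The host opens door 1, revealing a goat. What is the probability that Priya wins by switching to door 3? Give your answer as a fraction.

Apply Bayes' rule, conditioning on where the car actually is.
If it is behind door 1 (prior 1/3): the host opened door 1, so this case is ruled out; weight (1/3)·0 = 0.
If it is behind door 2 (prior 1/3): door 3 is available but not opened, probability 1/5; weight (1/3)·(1/5) = 1/15.
If it is behind door 3 (prior 1/3): only door 1 is available, probability 1; weight (1/3)·1 = 1/3.
The weights sum to 2/5.
So P(the car behind door 3 | the host opened door 1) = (1/3) / (2/5) = 5/6.

5/6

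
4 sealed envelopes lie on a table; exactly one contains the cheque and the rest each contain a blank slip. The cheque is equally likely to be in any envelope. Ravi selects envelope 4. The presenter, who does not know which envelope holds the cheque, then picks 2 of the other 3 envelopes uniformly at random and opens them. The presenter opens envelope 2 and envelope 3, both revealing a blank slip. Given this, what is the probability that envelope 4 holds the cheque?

Because the presenter chose which envelopes to open without knowing where the cheque is, the choice is independent of the prize location. Learning that none of the 2 opened envelopes holds the cheque simply rules out those 2 locations and leaves the remaining 2 envelopes still equally likely by symmetry.
So P(the cheque in envelope 4) = 1/2.

1/2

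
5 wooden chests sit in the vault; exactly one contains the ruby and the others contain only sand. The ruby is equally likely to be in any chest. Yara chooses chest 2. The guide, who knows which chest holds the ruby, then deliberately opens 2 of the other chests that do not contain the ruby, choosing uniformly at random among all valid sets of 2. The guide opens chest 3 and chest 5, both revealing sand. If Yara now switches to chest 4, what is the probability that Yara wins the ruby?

2/5

Condition on the true location of the ruby.
If it is in either of chests 1 and 4 (prior 1/5 each): the guide has 3 equally likely choices, so probability 1/3; weight (1/5)·(1/3) = 1/15 each.
If it is in chest 2 (prior 1/5): the guide has 6 equally likely choices, so probability 1/6; weight (1/5)·(1/6) = 1/30.
If it is in either of chests 3 and 5 (prior 1/5 each): that chest was opened and seen not to hold the prize — ruled out; weight (1/5)·0 = 0 each.
The weights sum to 1/6.
So P(the ruby in chest 4 | the guide opened chest 3 and chest 5) = (1/15) / (1/6) = 2/5.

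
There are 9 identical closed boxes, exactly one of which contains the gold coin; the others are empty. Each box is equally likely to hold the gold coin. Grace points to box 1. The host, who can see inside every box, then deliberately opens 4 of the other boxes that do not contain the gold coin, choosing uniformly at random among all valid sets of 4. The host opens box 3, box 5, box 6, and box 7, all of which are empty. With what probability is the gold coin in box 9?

2/9

Apply Bayes' rule, conditioning on where the gold coin actually is.
If it is in box 1 (prior 1/9): the host has 70 equally likely choices, so probability 1/70; weight (1/9)·(1/70) = 1/630.
If it is in any of boxes 2, 4, 8, and 9 (prior 1/9 each): the host has 35 equally likely choices, so probability 1/35; weight (1/9)·(1/35) = 1/315 each.
If it is in any of boxes 3, 5, 6, and 7 (prior 1/9 each): that box was opened and seen not to hold the prize — ruled out; weight (1/9)·0 = 0 each.
The weights sum to 1/70.
So P(the gold coin in box 9 | the host opened box 3, box 5, box 6, and box 7) = (1/315) / (1/70) = 2/9.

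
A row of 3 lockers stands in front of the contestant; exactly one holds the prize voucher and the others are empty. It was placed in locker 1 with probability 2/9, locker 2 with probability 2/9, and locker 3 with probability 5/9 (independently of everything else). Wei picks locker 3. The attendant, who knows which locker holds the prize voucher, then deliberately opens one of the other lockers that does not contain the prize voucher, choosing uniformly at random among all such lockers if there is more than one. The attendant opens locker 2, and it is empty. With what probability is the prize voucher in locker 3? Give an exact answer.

Condition on the true location of the prize voucher.
If it is in locker 1 (prior 2/9): the attendant has no choice, probability 1; weight (2/9)·1 = 2/9.
If it is in locker 2 (prior 2/9): the attendant opened locker 2, so this case is ruled out; weight (2/9)·0 = 0.
If it is in locker 3 (prior 5/9): the attendant has 2 equally likely choices, so probability 1/2; weight (5/9)·(1/2) = 5/18.
The weights sum to 1/2.
So P(the prize voucher in locker 3 | the attendant opened locker 2) = (5/18) / (1/2) = 5/9.

5/9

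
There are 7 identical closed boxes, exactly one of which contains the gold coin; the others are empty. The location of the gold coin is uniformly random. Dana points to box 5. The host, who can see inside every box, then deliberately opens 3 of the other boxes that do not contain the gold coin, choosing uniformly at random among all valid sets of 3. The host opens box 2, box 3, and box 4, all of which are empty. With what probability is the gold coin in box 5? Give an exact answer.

1/7

Apply Bayes' rule, conditioning on where the gold coin actually is.
If it is in any of boxes 1, 6, and 7 (prior 1/7 each): the host has 10 equally likely choices, so probability 1/10; weight (1/7)·(1/10) = 1/70 each.
If it is in any of boxes 2, 3, and 4 (prior 1/7 each): that box was opened and seen not to hold the prize — ruled out; weight (1/7)·0 = 0 each.
If it is in box 5 (prior 1/7): the host has 20 equally likely choices, so probability 1/20; weight (1/7)·(1/20) = 1/140.
The weights sum to 1/20.
So P(the gold coin in box 5 | the host opened box 2, box 3, and box 4) = (1/140) / (1/20) = 1/7.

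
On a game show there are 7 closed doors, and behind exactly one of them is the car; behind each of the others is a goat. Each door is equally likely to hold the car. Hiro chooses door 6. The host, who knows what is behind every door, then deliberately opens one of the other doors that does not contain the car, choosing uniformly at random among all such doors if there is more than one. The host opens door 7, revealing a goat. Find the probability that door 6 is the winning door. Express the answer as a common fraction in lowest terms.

1/7

Condition on the true location of the car.
If it is behind any of doors 1, 2, 3, 4, and 5 (prior 1/7 each): the host has 5 equally likely choices, so probability 1/5; weight (1/7)·(1/5) = 1/35 each.
If it is behind door 6 (prior 1/7): the host has 6 equally likely choices, so probability 1/6; weight (1/7)·(1/6) = 1/42.
If it is behind door 7 (prior 1/7): the host opened door 7, so this case is ruled out; weight (1/7)·0 = 0.
The weights sum to 1/6.
So P(the car behind door 6 | the host opened door 7) = (1/42) / (1/6) = 1/7.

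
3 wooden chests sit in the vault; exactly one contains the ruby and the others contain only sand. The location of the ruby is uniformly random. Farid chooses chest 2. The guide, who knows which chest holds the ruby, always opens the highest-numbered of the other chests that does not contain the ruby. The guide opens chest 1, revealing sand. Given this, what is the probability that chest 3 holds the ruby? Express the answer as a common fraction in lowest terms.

1

Consider each possible location of the ruby in turn.
If it is in chest 1 (prior 1/3): the guide opened chest 1, so this case is ruled out; weight (1/3)·0 = 0.
If it is in chest 2 (prior 1/3): the guide would have opened chest 3 instead, probability 0; weight (1/3)·0 = 0.
If it is in chest 3 (prior 1/3): chest 1 is the highest-numbered option available, probability 1; weight (1/3)·1 = 1/3.
The weights sum to 1/3.
So P(the ruby in chest 3 | the guide opened chest 1) = (1/3) / (1/3) = 1.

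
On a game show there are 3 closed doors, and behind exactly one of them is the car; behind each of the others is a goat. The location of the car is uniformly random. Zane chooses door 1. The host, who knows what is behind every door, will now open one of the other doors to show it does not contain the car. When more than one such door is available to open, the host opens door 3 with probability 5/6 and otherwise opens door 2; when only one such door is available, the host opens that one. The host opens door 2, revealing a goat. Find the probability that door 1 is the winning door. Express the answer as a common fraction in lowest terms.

Apply Bayes' rule, conditioning on where the car actually is.
If it is behind door 1 (prior 1/3): door 3 is available but not opened, probability 1/6; weight (1/3)·(1/6) = 1/18.
If it is behind door 2 (prior 1/3): the host opened door 2, so this case is ruled out; weight (1/3)·0 = 0.
If it is behind door 3 (prior 1/3): only door 2 is available, probability 1; weight (1/3)·1 = 1/3.
The weights sum to 7/18.
So P(the car behind door 1 | the host opened door 2) = (1/18) / (7/18) = 1/7.

1/7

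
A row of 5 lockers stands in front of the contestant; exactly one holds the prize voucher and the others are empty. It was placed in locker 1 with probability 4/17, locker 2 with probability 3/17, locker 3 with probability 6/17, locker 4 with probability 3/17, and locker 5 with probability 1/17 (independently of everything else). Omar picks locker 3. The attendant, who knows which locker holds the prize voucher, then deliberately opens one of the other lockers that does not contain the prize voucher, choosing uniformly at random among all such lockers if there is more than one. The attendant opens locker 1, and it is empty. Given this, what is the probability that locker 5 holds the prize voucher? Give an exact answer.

2/23

Apply Bayes' rule, conditioning on where the prize voucher actually is.
If it is in locker 1 (prior 4/17): the attendant opened locker 1, so this case is ruled out; weight (4/17)·0 = 0.
If it is in either of lockers 2 and 4 (prior 3/17 each): the attendant has 3 equally likely choices, so probability 1/3; weight (3/17)·(1/3) = 1/17 each.
If it is in locker 3 (prior 6/17): the attendant has 4 equally likely choices, so probability 1/4; weight (6/17)·(1/4) = 3/34.
If it is in locker 5 (prior 1/17): the attendant has 3 equally likely choices, so probability 1/3; weight (1/17)·(1/3) = 1/51.
The weights sum to 23/102.
So P(the prize voucher in locker 5 | the attendant opened locker 1) = (1/51) / (23/102) = 2/23.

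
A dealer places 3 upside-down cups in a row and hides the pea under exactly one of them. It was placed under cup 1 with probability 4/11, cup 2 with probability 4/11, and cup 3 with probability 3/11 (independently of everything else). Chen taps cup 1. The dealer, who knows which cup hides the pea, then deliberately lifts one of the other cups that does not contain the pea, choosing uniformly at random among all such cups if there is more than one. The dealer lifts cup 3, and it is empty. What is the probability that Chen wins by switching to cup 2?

Consider each possible location of the pea in turn.
If it is under cup 1 (prior 4/11): the dealer has 2 equally likely choices, so probability 1/2; weight (4/11)·(1/2) = 2/11.
If it is under cup 2 (prior 4/11): the dealer has no choice, probability 1; weight (4/11)·1 = 4/11.
If it is under cup 3 (prior 3/11): the dealer opened cup 3, so this case is ruled out; weight (3/11)·0 = 0.
The weights sum to 6/11.
So P(the pea under cup 2 | the dealer opened cup 3) = (4/11) / (6/11) = 2/3.

2/3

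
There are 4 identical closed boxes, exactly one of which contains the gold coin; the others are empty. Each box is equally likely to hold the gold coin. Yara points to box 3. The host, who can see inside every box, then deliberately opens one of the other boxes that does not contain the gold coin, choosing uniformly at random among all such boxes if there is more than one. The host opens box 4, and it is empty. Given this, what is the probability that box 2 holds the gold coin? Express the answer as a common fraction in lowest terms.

3/8

Condition on the true location of the gold coin.
If it is in either of boxes 1 and 2 (prior 1/4 each): the host has 2 equally likely choices, so probability 1/2; weight (1/4)·(1/2) = 1/8 each.
If it is in box 3 (prior 1/4): the host has 3 equally likely choices, so probability 1/3; weight (1/4)·(1/3) = 1/12.
If it is in box 4 (prior 1/4): the host opened box 4, so this case is ruled out; weight (1/4)·0 = 0.
The weights sum to 1/3.
So P(the gold coin in box 2 | the host opened box 4) = (1/8) / (1/3) = 3/8.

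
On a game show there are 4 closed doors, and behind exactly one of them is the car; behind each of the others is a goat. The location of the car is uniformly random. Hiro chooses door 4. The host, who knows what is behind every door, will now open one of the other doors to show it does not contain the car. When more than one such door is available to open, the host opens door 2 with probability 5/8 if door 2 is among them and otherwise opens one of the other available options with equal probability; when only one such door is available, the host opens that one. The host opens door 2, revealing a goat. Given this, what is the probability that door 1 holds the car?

1/3

Apply Bayes' rule, conditioning on where the car actually is.
If it is behind any of doors 1, 3, and 4 (prior 1/4 each): door 2 is available, opened with probability 5/8; weight (1/4)·(5/8) = 5/32 each.
If it is behind door 2 (prior 1/4): the host opened door 2, so this case is ruled out; weight (1/4)·0 = 0.
The weights sum to 15/32.
So P(the car behind door 1 | the host opened door 2) = (5/32) / (15/32) = 1/3.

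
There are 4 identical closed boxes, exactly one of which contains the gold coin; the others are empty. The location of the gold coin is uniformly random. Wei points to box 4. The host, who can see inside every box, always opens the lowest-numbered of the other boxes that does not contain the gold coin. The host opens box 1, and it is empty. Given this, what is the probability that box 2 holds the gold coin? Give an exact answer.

Condition on the true location of the gold coin.
If it is in box 1 (prior 1/4): the host opened box 1, so this case is ruled out; weight (1/4)·0 = 0.
If it is in any of boxes 2, 3, and 4 (prior 1/4 each): box 1 is the lowest-numbered option available, probability 1; weight (1/4)·1 = 1/4 each.
The weights sum to 3/4.
So P(the gold coin in box 2 | the host opened box 1) = (1/4) / (3/4) = 1/3.

1/3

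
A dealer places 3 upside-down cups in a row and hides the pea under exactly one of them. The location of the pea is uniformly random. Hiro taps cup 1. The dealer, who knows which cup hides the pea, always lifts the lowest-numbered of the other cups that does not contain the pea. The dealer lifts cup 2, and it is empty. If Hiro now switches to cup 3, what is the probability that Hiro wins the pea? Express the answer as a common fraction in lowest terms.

1/2

Apply Bayes' rule, conditioning on where the pea actually is.
If it is under either of cups 1 and 3 (prior 1/3 each): cup 2 is the lowest-numbered option available, probability 1; weight (1/3)·1 = 1/3 each.
If it is under cup 2 (prior 1/3): the dealer opened cup 2, so this case is ruled out; weight (1/3)·0 = 0.
The weights sum to 2/3.
So P(the pea under cup 3 | the dealer opened cup 2) = (1/3) / (2/3) = 1/2.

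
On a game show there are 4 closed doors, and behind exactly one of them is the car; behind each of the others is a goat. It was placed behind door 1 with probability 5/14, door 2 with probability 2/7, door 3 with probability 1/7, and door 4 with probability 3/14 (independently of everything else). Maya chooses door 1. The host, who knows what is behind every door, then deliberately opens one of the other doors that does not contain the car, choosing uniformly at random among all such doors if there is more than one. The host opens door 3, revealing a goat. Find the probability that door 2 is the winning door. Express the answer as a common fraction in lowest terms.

Consider each possible location of the car in turn.
If it is behind door 1 (prior 5/14): the host has 3 equally likely choices, so probability 1/3; weight (5/14)·(1/3) = 5/42.
If it is behind door 2 (prior 2/7): the host has 2 equally likely choices, so probability 1/2; weight (2/7)·(1/2) = 1/7.
If it is behind door 3 (prior 1/7): the host opened door 3, so this case is ruled out; weight (1/7)·0 = 0.
If it is behind door 4 (prior 3/14): the host has 2 equally likely choices, so probability 1/2; weight (3/14)·(1/2) = 3/28.
The weights sum to 31/84.
So P(the car behind door 2 | the host opened door 3) = (1/7) / (31/84) = 12/31.

12/31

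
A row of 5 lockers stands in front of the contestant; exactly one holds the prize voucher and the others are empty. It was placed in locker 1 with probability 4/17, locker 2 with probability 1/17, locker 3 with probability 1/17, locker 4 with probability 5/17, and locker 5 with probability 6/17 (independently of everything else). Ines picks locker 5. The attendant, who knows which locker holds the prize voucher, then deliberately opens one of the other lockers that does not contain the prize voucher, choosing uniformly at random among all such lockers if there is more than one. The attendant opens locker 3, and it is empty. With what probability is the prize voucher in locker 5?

9/29

Apply Bayes' rule, conditioning on where the prize voucher actually is.
If it is in locker 1 (prior 4/17): the attendant has 3 equally likely choices, so probability 1/3; weight (4/17)·(1/3) = 4/51.
If it is in locker 2 (prior 1/17): the attendant has 3 equally likely choices, so probability 1/3; weight (1/17)·(1/3) = 1/51.
If it is in locker 3 (prior 1/17): the attendant opened locker 3, so this case is ruled out; weight (1/17)·0 = 0.
If it is in locker 4 (prior 5/17): the attendant has 3 equally likely choices, so probability 1/3; weight (5/17)·(1/3) = 5/51.
If it is in locker 5 (prior 6/17): the attendant has 4 equally likely choices, so probability 1/4; weight (6/17)·(1/4) = 3/34.
The weights sum to 29/102.
So P(the prize voucher in locker 5 | the attendant opened locker 3) = (3/34) / (29/102) = 9/29.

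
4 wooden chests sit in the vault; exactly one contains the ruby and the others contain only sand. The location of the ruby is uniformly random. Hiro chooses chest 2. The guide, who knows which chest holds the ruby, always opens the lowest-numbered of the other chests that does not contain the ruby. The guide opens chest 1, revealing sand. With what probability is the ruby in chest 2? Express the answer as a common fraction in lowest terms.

Consider each possible location of the ruby in turn.
If it is in chest 1 (prior 1/4): the guide opened chest 1, so this case is ruled out; weight (1/4)·0 = 0.
If it is in any of chests 2, 3, and 4 (prior 1/4 each): chest 1 is the lowest-numbered option available, probability 1; weight (1/4)·1 = 1/4 each.
The weights sum to 3/4.
So P(the ruby in chest 2 | the guide opened chest 1) = (1/4) / (3/4) = 1/3.

1/3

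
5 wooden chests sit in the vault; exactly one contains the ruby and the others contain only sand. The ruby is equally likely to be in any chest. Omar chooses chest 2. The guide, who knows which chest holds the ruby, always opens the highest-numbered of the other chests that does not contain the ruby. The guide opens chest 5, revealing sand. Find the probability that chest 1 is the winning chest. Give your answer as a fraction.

1/4

Condition on the true location of the ruby.
If it is in any of chests 1, 2, 3, and 4 (prior 1/5 each): chest 5 is the highest-numbered option available, probability 1; weight (1/5)·1 = 1/5 each.
If it is in chest 5 (prior 1/5): the guide opened chest 5, so this case is ruled out; weight (1/5)·0 = 0.
The weights sum to 4/5.
So P(the ruby in chest 1 | the guide opened chest 5) = (1/5) / (4/5) = 1/4.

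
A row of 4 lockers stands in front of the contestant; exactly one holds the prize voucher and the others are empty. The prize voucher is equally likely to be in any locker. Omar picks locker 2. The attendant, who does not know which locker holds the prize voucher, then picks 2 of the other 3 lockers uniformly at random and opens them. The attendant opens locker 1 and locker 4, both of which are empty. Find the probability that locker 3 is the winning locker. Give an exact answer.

1/2

Consider each possible location of the prize voucher in turn.
If it is in either of lockers 1 and 4 (prior 1/4 each): that locker was opened and seen not to hold the prize — ruled out; weight (1/4)·0 = 0 each.
If it is in either of lockers 2 and 3 (prior 1/4 each): the attendant picks exactly this set with probability 1/3 regardless, and none is the prize; weight (1/4)·(1/3) = 1/12 each.
The weights sum to 1/6.
So P(the prize voucher in locker 3 | the attendant opened locker 1 and locker 4) = (1/12) / (1/6) = 1/2.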